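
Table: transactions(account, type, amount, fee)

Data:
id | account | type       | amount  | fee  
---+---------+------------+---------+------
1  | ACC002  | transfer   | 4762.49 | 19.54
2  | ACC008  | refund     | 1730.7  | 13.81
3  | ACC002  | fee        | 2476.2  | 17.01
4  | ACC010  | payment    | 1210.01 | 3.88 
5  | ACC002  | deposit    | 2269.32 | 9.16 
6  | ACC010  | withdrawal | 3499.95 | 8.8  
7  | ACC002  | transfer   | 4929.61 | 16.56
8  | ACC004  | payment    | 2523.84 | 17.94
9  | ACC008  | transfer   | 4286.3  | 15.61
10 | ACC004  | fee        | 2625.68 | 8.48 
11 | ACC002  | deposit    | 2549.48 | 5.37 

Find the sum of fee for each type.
SELECT type, SUM(fee) as result
FROM transactions
GROUP BY type

Result:
  deposit: 14.53
  fee: 25.49
  payment: 21.82
  refund: 13.81
  transfer: 51.71
  withdrawal: 8.80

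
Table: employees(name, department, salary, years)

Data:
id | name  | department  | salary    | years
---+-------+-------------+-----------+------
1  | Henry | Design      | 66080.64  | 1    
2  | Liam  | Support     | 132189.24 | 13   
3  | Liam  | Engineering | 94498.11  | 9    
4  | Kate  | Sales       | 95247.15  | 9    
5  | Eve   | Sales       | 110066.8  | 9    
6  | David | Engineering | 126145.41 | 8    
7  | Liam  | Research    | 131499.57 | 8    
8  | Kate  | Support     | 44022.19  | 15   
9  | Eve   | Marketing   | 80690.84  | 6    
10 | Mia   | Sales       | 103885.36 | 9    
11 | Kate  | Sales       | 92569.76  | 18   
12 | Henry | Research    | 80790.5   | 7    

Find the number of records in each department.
SELECT department, COUNT(*) as count
FROM employees
GROUP BY department

Result:
  Design: 1
  Engineering: 2
  Marketing: 1
  Research: 2
  Sales: 4
  Support: 2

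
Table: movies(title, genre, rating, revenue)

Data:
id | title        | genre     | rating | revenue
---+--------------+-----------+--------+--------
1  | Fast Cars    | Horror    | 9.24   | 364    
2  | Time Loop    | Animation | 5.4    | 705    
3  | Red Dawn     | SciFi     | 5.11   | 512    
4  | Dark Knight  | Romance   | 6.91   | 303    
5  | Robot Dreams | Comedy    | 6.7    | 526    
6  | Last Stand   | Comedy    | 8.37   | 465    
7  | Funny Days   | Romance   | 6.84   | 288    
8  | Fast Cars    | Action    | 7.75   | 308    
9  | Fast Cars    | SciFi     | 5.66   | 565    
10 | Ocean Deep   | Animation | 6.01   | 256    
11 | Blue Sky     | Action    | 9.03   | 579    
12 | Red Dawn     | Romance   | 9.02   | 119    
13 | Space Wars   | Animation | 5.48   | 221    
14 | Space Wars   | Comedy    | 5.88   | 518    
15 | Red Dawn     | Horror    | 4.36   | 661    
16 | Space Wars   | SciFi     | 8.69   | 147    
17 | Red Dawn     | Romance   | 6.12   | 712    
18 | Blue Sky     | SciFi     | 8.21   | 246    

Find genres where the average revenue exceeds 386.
SELECT genre, AVG(revenue)
FROM movies
GROUP BY genre
HAVING AVG(revenue) > 386

Result:
  Action: avg=443.50
  Animation: avg=394.00
  Comedy: avg=503.00
  Horror: avg=512.50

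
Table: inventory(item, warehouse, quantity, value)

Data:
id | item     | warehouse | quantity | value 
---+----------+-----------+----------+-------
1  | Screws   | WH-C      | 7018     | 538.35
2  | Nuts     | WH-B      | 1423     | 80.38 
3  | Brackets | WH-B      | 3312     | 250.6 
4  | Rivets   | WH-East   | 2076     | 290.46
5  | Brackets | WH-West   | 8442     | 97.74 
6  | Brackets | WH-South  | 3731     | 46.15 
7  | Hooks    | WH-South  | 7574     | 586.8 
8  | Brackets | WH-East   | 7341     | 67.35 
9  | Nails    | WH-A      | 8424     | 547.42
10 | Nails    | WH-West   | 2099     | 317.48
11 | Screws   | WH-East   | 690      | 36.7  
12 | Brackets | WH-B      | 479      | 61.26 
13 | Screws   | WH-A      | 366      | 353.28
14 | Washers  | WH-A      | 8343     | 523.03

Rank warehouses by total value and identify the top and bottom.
SELECT warehouse, SUM(value)
FROM inventory
GROUP BY warehouse
ORDER BY SUM(value)

All groups:
  WH-B: 392.24
  WH-East: 394.51
  WH-West: 415.22
  WH-C: 538.35
  WH-South: 632.95
  WH-A: 1423.73

Highest: WH-A (1423.73)
Lowest: WH-B (392.24)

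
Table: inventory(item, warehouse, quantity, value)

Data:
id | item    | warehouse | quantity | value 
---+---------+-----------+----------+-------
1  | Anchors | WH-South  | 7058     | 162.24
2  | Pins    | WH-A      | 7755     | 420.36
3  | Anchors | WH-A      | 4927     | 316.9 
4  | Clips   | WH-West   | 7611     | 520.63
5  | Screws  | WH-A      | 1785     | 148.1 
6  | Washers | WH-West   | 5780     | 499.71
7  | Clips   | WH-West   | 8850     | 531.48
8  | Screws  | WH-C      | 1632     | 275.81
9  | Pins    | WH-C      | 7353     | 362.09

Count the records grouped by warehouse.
SELECT warehouse, COUNT(*) as count
FROM inventory
GROUP BY warehouse

Result:
  WH-A: 3
  WH-C: 2
  WH-South: 1
  WH-West: 3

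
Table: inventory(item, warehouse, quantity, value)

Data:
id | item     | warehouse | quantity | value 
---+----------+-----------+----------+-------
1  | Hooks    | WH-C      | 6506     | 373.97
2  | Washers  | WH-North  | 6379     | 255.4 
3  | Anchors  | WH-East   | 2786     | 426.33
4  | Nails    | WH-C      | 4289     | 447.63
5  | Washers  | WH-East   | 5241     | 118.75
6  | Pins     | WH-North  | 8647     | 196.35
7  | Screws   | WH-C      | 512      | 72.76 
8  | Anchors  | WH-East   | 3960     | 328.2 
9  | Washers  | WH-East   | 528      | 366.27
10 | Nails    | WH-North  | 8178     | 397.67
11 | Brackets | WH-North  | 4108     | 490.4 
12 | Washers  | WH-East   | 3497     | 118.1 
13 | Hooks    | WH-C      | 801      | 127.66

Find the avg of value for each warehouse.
SELECT warehouse, AVG(value) as result
FROM inventory
GROUP BY warehouse

Result:
  WH-C: 255.51
  WH-East: 271.53
  WH-North: 334.96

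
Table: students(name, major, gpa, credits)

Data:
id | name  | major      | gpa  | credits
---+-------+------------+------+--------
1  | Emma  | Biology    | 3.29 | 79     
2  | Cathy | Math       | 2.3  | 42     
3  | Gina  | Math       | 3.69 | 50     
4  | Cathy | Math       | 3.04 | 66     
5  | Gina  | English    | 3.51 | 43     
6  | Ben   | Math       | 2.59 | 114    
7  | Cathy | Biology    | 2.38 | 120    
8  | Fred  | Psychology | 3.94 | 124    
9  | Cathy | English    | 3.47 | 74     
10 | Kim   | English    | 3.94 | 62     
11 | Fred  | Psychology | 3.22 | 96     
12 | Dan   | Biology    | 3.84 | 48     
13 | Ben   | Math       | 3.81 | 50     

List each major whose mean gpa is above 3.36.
SELECT major, AVG(gpa)
FROM students
GROUP BY major
HAVING AVG(gpa) > 3.36

Result:
  English: avg=3.64
  Psychology: avg=3.58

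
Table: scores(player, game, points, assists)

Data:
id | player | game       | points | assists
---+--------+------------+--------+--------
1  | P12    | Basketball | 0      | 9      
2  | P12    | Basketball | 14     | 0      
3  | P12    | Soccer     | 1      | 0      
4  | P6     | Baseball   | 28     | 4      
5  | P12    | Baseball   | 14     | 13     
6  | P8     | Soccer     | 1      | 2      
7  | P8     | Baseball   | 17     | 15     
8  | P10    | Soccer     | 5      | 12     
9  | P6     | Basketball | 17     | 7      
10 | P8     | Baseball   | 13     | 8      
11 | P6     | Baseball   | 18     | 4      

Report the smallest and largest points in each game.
SELECT game, MIN(points), MAX(points)
FROM scores
GROUP BY game

Result:
  Baseball: min=13, max=28
  Basketball: min=0, max=17
  Soccer: min=1, max=5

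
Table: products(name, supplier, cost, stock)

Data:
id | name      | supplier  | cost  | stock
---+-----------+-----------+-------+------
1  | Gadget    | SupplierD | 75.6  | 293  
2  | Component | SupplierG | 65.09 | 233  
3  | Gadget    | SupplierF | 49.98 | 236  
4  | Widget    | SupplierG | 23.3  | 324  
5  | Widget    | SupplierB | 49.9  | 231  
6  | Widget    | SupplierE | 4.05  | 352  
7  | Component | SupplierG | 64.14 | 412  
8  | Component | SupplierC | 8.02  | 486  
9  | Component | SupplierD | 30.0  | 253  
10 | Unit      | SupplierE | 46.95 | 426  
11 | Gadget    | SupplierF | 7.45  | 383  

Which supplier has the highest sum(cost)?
SELECT supplier, SUM(cost) as val
FROM products
GROUP BY supplier
ORDER BY val DESC
LIMIT 1

Result: SupplierG with sum(cost) = 152.53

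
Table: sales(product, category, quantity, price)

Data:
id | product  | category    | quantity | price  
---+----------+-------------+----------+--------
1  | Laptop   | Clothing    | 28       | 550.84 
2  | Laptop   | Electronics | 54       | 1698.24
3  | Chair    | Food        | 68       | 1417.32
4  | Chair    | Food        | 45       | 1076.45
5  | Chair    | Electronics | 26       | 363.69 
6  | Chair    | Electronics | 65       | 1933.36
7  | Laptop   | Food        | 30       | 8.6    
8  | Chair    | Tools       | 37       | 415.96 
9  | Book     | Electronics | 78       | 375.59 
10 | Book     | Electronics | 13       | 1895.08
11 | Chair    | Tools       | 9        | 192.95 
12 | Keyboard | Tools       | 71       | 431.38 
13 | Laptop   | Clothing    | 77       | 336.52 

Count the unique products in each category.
SELECT category, COUNT(DISTINCT product)
FROM sales
GROUP BY category

Result:
  Clothing: 1 distinct
  Electronics: 3 distinct
  Food: 2 distinct
  Tools: 2 distinct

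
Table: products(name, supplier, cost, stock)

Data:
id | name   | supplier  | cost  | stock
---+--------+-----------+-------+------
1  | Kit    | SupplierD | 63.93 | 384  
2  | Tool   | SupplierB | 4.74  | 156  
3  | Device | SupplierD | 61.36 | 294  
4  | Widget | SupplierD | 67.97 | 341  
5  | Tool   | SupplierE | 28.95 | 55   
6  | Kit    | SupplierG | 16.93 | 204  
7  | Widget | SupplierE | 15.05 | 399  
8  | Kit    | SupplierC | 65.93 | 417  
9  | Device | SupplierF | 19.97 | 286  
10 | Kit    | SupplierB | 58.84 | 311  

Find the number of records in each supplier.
SELECT supplier, COUNT(*) as count
FROM products
GROUP BY supplier

Result:
  SupplierB: 2
  SupplierC: 1
  SupplierD: 3
  SupplierE: 2
  SupplierF: 1
  SupplierG: 1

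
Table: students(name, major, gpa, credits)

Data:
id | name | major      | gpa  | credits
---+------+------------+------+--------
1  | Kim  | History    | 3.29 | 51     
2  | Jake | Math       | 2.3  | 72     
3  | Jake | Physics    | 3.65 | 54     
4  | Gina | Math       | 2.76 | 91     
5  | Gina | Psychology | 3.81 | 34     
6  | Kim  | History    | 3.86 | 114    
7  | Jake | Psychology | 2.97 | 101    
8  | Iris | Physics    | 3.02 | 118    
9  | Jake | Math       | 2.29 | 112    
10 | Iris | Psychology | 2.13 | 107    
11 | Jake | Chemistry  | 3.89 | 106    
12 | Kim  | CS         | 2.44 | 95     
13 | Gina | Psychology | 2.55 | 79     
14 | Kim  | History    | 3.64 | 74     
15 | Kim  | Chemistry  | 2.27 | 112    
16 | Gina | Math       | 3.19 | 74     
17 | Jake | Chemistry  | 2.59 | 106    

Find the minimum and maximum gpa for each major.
SELECT major, MIN(gpa), MAX(gpa)
FROM students
GROUP BY major

Result:
  CS: min=2.44, max=2.44
  Chemistry: min=2.27, max=3.89
  History: min=3.29, max=3.86
  Math: min=2.29, max=3.19
  Physics: min=3.02, max=3.65
  Psychology: min=2.13, max=3.81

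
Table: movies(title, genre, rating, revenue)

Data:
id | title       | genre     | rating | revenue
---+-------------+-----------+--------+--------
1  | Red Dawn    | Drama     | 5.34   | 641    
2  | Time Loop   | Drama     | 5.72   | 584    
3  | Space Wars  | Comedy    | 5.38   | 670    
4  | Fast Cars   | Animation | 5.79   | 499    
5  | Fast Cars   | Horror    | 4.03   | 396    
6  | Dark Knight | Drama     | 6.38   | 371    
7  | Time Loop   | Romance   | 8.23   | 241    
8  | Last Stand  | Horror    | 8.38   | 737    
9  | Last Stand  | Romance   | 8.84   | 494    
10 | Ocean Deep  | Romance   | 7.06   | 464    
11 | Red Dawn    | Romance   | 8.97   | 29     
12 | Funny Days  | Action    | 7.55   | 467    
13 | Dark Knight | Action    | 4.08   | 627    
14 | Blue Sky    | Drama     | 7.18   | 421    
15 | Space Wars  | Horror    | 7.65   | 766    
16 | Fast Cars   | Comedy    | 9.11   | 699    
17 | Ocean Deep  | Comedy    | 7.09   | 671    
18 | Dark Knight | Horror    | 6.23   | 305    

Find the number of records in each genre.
SELECT genre, COUNT(*) as count
FROM movies
GROUP BY genre

Result:
  Action: 2
  Animation: 1
  Comedy: 3
  Drama: 4
  Horror: 4
  Romance: 4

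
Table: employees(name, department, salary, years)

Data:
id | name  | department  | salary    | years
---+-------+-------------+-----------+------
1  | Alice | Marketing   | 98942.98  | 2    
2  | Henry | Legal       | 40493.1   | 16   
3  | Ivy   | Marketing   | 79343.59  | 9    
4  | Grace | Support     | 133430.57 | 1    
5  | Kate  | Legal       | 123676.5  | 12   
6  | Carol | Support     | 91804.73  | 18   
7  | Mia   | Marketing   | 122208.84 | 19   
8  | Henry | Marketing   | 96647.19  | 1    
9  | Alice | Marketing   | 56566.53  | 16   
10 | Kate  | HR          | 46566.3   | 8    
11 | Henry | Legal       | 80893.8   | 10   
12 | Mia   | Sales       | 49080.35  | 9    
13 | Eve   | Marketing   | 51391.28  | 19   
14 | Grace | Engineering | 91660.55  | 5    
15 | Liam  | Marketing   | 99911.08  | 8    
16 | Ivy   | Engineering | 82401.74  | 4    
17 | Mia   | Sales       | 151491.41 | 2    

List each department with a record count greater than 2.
SELECT department, COUNT(*) as cnt
FROM employees
GROUP BY department
HAVING COUNT(*) > 2

Result:
  Legal: 3
  Marketing: 7

Note: HAVING filters groups after aggregation, WHERE filters rows before.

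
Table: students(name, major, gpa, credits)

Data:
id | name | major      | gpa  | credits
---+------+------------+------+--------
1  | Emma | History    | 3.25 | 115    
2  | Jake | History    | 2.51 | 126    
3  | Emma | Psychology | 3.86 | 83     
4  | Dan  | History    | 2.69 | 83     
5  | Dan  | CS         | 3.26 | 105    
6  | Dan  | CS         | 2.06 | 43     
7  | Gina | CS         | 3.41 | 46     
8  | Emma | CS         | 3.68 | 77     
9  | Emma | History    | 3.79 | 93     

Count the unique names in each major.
SELECT major, COUNT(DISTINCT name)
FROM students
GROUP BY major

Result:
  CS: 3 distinct
  History: 3 distinct
  Psychology: 1 distinct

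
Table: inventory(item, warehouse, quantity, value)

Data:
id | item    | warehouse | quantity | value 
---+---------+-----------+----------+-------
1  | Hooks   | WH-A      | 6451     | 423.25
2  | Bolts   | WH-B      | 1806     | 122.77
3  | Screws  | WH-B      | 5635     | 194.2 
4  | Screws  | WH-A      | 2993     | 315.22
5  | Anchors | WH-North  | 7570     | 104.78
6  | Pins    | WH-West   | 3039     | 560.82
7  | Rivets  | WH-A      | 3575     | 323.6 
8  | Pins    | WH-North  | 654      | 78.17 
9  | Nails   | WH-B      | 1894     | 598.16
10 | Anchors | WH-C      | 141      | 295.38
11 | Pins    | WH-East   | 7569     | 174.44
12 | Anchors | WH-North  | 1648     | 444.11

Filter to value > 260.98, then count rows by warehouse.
SELECT warehouse, COUNT(*)
FROM inventory
WHERE value > 260.98
GROUP BY warehouse

Note: WHERE filters rows before grouping.

Result:
  WH-A: 3
  WH-B: 1
  WH-C: 1
  WH-North: 1
  WH-West: 1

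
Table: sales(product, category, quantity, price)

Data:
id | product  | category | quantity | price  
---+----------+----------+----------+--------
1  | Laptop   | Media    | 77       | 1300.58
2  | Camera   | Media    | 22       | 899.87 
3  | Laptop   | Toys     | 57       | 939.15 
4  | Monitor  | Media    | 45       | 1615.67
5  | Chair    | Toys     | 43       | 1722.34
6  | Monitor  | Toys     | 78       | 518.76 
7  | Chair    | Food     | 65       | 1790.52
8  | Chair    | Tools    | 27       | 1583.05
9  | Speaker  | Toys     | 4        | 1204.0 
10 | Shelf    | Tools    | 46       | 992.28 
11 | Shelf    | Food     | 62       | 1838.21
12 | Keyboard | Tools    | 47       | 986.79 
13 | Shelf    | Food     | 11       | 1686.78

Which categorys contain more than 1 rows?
SELECT category, COUNT(*) as cnt
FROM sales
GROUP BY category
HAVING COUNT(*) > 1

Result:
  Food: 3
  Media: 3
  Tools: 3
  Toys: 4

Note: HAVING filters groups after aggregation, WHERE filters rows before.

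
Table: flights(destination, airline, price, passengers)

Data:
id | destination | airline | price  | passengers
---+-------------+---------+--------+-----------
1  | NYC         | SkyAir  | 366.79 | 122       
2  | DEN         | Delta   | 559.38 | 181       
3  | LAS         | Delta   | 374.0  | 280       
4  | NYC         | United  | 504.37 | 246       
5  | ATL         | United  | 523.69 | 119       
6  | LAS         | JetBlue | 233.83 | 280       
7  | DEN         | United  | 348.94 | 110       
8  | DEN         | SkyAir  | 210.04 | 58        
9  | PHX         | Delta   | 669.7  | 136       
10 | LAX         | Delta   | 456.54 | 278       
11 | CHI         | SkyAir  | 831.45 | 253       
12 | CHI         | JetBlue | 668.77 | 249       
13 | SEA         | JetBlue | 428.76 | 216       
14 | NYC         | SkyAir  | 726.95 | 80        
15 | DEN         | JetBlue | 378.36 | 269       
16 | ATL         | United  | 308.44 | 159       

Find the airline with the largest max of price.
SELECT airline, MAX(price) as val
FROM flights
GROUP BY airline
ORDER BY val DESC
LIMIT 1

Result: SkyAir with max(price) = 831.45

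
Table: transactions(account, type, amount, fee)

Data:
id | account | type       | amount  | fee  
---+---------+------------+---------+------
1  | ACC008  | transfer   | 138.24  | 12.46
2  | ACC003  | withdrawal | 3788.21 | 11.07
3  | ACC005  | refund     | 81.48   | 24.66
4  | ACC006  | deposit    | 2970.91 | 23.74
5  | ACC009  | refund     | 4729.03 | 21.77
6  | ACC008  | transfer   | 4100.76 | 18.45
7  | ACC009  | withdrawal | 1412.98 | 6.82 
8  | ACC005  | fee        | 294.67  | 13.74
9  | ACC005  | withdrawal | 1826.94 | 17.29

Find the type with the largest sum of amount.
SELECT type, SUM(amount) as val
FROM transactions
GROUP BY type
ORDER BY val DESC
LIMIT 1

Result: withdrawal with sum(amount) = 7028.13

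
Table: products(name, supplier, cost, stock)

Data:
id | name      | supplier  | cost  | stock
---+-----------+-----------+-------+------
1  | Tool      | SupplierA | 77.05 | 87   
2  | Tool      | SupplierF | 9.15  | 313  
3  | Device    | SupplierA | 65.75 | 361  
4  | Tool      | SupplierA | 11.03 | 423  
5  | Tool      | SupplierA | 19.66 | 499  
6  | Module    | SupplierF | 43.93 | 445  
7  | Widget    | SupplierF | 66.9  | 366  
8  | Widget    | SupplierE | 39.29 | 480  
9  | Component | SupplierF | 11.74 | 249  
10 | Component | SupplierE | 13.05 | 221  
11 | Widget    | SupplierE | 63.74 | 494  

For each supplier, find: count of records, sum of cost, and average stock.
SELECT supplier,
       COUNT(*) as cnt,
       SUM(cost) as total_cost,
       AVG(stock) as avg_stock
FROM products
GROUP BY supplier

Result:
  SupplierA: 4 records, 173.49 total cost, 342.50 avg stock
  SupplierE: 3 records, 116.08 total cost, 398.33 avg stock
  SupplierF: 4 records, 131.72 total cost, 343.25 avg stock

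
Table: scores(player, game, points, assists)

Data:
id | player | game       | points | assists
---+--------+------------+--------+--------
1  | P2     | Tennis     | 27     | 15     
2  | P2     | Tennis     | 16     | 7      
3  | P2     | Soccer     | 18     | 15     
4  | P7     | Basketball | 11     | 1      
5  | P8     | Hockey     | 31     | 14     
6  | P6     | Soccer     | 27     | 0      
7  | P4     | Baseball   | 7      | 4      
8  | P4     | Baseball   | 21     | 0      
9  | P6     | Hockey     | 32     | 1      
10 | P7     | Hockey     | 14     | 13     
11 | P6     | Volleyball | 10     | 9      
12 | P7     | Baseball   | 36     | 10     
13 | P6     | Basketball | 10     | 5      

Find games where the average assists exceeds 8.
SELECT game, AVG(assists)
FROM scores
GROUP BY game
HAVING AVG(assists) > 8

Result:
  Hockey: avg=9.33
  Tennis: avg=11.00
  Volleyball: avg=9.00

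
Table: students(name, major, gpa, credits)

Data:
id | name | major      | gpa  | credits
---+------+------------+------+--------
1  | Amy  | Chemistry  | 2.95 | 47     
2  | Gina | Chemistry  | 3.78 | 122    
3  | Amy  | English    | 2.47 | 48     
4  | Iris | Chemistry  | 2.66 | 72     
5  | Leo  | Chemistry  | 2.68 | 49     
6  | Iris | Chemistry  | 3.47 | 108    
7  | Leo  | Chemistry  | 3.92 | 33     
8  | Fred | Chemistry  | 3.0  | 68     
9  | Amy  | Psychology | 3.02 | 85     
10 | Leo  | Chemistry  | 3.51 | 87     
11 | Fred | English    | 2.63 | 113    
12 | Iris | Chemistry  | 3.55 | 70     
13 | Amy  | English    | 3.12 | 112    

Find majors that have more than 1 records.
SELECT major, COUNT(*) as cnt
FROM students
GROUP BY major
HAVING COUNT(*) > 1

Result:
  Chemistry: 9
  English: 3

Note: HAVING filters groups after aggregation, WHERE filters rows before.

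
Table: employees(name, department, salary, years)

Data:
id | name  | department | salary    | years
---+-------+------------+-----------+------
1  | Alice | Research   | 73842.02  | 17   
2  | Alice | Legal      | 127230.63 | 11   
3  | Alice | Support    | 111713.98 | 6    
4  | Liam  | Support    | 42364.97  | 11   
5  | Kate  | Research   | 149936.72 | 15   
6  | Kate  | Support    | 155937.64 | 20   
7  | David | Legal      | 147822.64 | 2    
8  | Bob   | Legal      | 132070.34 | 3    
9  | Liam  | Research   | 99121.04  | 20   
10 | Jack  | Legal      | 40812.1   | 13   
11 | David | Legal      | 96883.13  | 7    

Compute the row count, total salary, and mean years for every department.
SELECT department,
       COUNT(*) as cnt,
       SUM(salary) as total_salary,
       AVG(years) as avg_years
FROM employees
GROUP BY department

Result:
  Legal: 5 records, 544818.84 total salary, 7.20 avg years
  Research: 3 records, 322899.78 total salary, 17.33 avg years
  Support: 3 records, 310016.59 total salary, 12.33 avg years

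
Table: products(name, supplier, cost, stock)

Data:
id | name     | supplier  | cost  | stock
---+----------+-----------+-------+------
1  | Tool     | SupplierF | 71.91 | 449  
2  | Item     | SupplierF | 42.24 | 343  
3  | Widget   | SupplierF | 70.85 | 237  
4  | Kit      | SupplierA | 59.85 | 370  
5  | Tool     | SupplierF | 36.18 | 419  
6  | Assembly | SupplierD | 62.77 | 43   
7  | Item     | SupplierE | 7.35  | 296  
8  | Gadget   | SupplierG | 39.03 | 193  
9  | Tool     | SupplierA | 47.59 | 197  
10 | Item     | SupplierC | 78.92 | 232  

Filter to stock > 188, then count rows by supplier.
SELECT supplier, COUNT(*)
FROM products
WHERE stock > 188
GROUP BY supplier

Note: WHERE filters rows before grouping.

Result:
  SupplierA: 2
  SupplierC: 1
  SupplierE: 1
  SupplierF: 4
  SupplierG: 1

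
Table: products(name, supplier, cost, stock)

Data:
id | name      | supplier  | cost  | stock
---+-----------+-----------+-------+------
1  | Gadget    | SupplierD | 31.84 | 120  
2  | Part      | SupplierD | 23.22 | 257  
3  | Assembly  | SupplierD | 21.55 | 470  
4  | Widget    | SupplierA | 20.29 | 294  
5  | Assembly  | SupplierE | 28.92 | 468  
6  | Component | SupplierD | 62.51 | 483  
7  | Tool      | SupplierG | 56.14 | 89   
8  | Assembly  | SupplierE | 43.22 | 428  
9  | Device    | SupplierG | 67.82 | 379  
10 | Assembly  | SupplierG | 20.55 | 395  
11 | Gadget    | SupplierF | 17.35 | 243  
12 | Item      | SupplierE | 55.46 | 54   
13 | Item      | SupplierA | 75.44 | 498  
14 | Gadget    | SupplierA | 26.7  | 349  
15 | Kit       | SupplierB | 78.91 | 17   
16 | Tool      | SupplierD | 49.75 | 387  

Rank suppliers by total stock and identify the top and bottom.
SELECT supplier, SUM(stock)
FROM products
GROUP BY supplier
ORDER BY SUM(stock)

All groups:
  SupplierB: 17
  SupplierF: 243
  SupplierG: 863
  SupplierE: 950
  SupplierA: 1141
  SupplierD: 1717

Highest: SupplierD (1717)
Lowest: SupplierB (17)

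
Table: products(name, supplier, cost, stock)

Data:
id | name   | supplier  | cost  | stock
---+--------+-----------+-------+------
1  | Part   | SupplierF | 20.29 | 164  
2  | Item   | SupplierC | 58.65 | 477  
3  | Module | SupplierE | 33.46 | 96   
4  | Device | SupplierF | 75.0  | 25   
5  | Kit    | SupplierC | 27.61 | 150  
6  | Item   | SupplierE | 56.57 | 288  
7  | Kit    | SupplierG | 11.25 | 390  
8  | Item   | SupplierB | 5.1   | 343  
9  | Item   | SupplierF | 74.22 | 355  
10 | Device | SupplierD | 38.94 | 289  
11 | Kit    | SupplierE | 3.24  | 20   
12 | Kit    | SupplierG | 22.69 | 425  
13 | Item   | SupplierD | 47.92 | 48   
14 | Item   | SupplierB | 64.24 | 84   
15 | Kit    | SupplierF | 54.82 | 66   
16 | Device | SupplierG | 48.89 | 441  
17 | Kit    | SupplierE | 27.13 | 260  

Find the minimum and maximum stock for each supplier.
SELECT supplier, MIN(stock), MAX(stock)
FROM products
GROUP BY supplier

Result:
  SupplierB: min=84, max=343
  SupplierC: min=150, max=477
  SupplierD: min=48, max=289
  SupplierE: min=20, max=288
  SupplierF: min=25, max=355
  SupplierG: min=390, max=441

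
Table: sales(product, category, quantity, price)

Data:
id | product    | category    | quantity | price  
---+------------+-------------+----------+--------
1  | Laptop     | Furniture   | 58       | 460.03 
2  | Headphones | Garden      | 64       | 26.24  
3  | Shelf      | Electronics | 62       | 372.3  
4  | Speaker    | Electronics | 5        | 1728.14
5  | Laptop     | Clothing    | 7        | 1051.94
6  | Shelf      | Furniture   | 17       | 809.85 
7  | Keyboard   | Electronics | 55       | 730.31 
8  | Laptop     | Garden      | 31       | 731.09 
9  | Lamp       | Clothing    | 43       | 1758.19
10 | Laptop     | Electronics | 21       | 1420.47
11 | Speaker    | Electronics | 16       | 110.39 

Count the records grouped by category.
SELECT category, COUNT(*) as count
FROM sales
GROUP BY category

Result:
  Clothing: 2
  Electronics: 5
  Furniture: 2
  Garden: 2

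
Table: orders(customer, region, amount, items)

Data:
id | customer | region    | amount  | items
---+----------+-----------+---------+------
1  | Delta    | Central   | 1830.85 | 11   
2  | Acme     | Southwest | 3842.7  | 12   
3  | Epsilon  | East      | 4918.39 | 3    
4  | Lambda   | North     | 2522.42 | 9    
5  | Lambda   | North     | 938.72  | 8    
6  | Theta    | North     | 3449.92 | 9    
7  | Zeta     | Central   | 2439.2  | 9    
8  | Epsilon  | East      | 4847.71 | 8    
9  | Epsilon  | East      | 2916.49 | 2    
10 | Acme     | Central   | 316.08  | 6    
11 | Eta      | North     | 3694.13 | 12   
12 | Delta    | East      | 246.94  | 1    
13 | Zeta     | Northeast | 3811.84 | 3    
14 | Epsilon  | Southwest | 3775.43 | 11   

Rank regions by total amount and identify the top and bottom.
SELECT region, SUM(amount)
FROM orders
GROUP BY region
ORDER BY SUM(amount)

All groups:
  Northeast: 3811.84
  Central: 4586.13
  Southwest: 7618.13
  North: 10605.19
  East: 12929.53

Highest: East (12929.53)
Lowest: Northeast (3811.84)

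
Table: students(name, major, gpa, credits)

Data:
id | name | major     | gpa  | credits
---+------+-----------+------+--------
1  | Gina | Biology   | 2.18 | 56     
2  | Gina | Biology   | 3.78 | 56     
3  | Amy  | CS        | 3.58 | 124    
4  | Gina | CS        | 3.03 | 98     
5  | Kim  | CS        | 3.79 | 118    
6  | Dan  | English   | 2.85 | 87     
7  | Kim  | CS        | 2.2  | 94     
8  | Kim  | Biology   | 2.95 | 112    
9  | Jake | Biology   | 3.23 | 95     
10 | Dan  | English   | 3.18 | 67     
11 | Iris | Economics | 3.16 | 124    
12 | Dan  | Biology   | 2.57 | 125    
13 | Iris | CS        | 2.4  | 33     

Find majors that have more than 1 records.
SELECT major, COUNT(*) as cnt
FROM students
GROUP BY major
HAVING COUNT(*) > 1

Result:
  Biology: 5
  CS: 5
  English: 2

Note: HAVING filters groups after aggregation, WHERE filters rows before.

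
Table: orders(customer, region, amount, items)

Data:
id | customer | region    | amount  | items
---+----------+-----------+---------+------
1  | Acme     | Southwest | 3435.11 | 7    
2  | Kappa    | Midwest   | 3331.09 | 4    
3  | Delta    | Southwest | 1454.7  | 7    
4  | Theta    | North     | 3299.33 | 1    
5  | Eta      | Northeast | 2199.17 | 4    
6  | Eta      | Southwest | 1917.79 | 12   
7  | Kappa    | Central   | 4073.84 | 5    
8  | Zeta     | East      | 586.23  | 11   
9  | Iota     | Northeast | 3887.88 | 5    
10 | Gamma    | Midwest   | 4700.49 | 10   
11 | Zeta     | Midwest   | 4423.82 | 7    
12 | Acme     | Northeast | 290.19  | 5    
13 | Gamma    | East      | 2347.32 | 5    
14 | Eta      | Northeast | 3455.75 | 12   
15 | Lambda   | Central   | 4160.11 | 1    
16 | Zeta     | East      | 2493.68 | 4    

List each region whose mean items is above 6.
SELECT region, AVG(items)
FROM orders
GROUP BY region
HAVING AVG(items) > 6

Result:
  East: avg=6.67
  Midwest: avg=7.00
  Northeast: avg=6.50
  Southwest: avg=8.67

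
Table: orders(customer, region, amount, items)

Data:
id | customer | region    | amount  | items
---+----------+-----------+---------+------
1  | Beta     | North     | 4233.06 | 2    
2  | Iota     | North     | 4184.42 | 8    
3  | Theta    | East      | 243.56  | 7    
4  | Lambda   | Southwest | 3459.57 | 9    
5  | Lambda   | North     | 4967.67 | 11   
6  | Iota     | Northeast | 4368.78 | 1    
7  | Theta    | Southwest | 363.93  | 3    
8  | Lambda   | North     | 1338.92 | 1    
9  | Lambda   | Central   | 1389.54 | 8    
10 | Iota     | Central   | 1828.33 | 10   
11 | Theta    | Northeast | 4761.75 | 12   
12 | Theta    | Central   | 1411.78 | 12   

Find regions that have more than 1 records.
SELECT region, COUNT(*) as cnt
FROM orders
GROUP BY region
HAVING COUNT(*) > 1

Result:
  Central: 3
  North: 4
  Northeast: 2
  Southwest: 2

Note: HAVING filters groups after aggregation, WHERE filters rows before.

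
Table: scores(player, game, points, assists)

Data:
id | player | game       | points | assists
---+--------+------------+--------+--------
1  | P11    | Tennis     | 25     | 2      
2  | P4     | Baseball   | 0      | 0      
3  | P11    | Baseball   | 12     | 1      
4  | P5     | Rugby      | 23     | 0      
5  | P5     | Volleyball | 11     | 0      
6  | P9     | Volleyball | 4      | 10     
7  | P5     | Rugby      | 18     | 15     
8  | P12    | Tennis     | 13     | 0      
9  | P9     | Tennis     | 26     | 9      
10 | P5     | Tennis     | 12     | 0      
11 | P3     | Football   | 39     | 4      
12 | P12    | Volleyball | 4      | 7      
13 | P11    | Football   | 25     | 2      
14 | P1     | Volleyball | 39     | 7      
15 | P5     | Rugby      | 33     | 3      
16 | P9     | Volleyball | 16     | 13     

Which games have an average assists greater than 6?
SELECT game, AVG(assists)
FROM scores
GROUP BY game
HAVING AVG(assists) > 6

Result:
  Volleyball: avg=7.40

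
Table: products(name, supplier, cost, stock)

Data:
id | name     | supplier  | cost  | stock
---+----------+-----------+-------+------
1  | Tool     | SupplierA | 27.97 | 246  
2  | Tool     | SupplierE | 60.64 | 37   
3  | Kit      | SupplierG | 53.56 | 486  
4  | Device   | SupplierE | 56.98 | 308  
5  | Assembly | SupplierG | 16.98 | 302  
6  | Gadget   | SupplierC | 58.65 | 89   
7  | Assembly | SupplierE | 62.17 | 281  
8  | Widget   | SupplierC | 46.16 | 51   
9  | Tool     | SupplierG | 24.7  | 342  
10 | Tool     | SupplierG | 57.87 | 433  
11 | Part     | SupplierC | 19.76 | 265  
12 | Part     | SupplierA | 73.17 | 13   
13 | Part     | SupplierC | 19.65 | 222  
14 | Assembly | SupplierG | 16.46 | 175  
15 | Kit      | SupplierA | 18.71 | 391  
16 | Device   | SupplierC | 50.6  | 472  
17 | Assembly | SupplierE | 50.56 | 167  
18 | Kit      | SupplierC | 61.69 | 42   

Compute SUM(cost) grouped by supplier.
SELECT supplier, SUM(cost) as result
FROM products
GROUP BY supplier

Result:
  SupplierA: 119.85
  SupplierC: 256.51
  SupplierE: 230.35
  SupplierG: 169.57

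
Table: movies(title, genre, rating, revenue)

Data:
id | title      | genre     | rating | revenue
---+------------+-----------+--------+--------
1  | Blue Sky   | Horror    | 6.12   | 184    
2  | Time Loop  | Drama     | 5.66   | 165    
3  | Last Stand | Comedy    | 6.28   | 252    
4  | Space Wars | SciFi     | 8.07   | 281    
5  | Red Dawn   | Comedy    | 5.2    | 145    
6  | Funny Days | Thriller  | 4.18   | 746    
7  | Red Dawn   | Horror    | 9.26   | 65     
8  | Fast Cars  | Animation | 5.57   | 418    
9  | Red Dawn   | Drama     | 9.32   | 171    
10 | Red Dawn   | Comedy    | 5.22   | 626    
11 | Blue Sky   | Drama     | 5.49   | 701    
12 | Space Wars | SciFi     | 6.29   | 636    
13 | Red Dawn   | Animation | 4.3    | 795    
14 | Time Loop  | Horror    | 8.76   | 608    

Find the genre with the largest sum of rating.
SELECT genre, SUM(rating) as val
FROM movies
GROUP BY genre
ORDER BY val DESC
LIMIT 1

Result: Horror with sum(rating) = 24.14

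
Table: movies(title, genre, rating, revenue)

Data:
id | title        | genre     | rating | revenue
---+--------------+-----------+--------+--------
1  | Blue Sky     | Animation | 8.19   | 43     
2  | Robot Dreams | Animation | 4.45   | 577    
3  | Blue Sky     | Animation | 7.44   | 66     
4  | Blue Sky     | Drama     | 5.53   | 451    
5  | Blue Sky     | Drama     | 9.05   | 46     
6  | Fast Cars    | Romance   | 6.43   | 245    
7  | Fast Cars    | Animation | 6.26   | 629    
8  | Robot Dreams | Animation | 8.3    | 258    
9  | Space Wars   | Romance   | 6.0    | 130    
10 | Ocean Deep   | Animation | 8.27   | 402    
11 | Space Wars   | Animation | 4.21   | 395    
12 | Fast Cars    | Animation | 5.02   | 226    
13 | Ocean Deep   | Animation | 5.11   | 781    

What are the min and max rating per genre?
SELECT genre, MIN(rating), MAX(rating)
FROM movies
GROUP BY genre

Result:
  Animation: min=4.21, max=8.30
  Drama: min=5.53, max=9.05
  Romance: min=6.00, max=6.43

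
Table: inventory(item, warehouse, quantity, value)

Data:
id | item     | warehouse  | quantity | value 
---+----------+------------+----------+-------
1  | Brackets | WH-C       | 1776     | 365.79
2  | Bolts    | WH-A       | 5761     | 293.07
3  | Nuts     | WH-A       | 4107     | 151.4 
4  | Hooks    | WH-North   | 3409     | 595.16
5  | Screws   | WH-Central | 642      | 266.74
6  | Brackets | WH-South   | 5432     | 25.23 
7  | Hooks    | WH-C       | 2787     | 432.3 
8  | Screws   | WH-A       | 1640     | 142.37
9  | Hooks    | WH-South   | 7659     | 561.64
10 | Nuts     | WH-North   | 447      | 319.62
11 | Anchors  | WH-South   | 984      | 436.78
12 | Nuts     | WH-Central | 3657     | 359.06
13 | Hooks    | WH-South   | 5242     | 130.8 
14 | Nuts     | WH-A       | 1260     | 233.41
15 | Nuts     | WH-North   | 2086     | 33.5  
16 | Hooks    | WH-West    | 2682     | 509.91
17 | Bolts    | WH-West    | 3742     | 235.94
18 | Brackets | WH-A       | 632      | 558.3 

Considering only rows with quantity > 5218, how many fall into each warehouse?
SELECT warehouse, COUNT(*)
FROM inventory
WHERE quantity > 5218
GROUP BY warehouse

Note: WHERE filters rows before grouping.

Result:
  WH-A: 1
  WH-South: 3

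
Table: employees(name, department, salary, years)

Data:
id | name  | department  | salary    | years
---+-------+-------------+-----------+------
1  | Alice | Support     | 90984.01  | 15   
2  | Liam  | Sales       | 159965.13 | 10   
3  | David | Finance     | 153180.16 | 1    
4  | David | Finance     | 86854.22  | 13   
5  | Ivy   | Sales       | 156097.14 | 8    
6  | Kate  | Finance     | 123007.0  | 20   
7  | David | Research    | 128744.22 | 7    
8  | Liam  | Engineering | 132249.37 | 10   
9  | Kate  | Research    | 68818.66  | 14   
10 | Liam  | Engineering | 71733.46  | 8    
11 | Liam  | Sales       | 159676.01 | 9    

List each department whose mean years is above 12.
SELECT department, AVG(years)
FROM employees
GROUP BY department
HAVING AVG(years) > 12

Result:
  Support: avg=15.00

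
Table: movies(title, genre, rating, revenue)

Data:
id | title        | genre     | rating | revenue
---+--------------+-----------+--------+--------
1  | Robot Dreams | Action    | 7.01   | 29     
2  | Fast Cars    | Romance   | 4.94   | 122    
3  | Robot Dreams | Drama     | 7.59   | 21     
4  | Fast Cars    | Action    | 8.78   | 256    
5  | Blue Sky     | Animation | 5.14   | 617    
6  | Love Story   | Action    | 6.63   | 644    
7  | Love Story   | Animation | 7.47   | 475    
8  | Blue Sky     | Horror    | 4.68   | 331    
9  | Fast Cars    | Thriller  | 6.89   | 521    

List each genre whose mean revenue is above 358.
SELECT genre, AVG(revenue)
FROM movies
GROUP BY genre
HAVING AVG(revenue) > 358

Result:
  Animation: avg=546.00
  Thriller: avg=521.00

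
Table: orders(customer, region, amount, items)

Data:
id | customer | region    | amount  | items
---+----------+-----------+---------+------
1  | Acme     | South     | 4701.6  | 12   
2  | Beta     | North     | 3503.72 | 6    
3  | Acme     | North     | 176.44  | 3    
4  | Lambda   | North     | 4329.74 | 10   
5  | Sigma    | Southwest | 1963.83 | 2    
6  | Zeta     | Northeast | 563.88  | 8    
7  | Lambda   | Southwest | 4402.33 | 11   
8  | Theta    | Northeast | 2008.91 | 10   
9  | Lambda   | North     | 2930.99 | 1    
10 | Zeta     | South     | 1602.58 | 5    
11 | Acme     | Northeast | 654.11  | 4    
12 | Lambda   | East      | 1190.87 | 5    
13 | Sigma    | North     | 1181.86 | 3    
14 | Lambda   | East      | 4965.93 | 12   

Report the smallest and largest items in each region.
SELECT region, MIN(items), MAX(items)
FROM orders
GROUP BY region

Result:
  East: min=5, max=12
  North: min=1, max=10
  Northeast: min=4, max=10
  South: min=5, max=12
  Southwest: min=2, max=11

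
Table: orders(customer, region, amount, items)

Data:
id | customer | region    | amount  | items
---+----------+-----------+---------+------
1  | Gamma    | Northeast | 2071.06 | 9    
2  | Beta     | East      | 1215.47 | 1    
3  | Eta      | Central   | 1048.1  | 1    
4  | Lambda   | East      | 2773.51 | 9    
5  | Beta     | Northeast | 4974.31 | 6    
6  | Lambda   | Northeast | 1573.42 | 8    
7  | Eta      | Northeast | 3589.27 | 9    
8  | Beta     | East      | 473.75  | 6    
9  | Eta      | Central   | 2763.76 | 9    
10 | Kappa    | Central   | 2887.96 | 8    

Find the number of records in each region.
SELECT region, COUNT(*) as count
FROM orders
GROUP BY region

Result:
  Central: 3
  East: 3
  Northeast: 4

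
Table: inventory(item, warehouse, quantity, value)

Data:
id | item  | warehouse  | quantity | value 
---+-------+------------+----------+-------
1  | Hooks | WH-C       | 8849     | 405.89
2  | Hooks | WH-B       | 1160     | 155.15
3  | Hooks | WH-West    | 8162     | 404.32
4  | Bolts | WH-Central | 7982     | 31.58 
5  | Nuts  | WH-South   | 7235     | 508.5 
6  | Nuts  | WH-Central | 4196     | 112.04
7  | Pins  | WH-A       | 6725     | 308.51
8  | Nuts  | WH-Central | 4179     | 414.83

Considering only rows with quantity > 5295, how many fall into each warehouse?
SELECT warehouse, COUNT(*)
FROM inventory
WHERE quantity > 5295
GROUP BY warehouse

Note: WHERE filters rows before grouping.

Result:
  WH-A: 1
  WH-C: 1
  WH-Central: 1
  WH-South: 1
  WH-West: 1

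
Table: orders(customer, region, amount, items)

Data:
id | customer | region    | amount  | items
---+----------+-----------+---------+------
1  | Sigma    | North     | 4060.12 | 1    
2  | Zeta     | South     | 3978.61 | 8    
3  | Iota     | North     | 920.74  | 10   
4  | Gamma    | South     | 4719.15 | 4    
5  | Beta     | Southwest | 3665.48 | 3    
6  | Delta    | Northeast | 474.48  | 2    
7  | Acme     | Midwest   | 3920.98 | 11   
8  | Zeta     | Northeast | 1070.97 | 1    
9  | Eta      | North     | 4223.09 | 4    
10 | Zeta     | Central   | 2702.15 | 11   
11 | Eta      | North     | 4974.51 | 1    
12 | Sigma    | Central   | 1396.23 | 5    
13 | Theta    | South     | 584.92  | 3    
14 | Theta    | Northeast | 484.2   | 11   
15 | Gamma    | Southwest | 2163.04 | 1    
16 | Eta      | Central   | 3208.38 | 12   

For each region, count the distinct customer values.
SELECT region, COUNT(DISTINCT customer)
FROM orders
GROUP BY region

Result:
  Central: 3 distinct
  Midwest: 1 distinct
  North: 3 distinct
  Northeast: 3 distinct
  South: 3 distinct
  Southwest: 2 distinct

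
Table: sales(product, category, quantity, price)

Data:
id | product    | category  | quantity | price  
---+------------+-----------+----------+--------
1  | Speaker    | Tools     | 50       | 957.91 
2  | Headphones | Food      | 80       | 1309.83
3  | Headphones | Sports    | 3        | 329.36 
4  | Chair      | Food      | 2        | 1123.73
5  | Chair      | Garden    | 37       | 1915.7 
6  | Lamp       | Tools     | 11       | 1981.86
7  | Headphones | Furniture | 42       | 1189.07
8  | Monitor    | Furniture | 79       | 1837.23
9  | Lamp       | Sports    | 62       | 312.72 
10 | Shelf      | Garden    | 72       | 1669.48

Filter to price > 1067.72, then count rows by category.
SELECT category, COUNT(*)
FROM sales
WHERE price > 1067.72
GROUP BY category

Note: WHERE filters rows before grouping.

Result:
  Food: 2
  Furniture: 2
  Garden: 2
  Tools: 1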